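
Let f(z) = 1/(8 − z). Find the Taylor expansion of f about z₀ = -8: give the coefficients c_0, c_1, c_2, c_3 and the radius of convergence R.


Let w = z − z₀, so z = z₀ + w.
Then 8 − z = 8 − (z₀ + w) = (8 − z₀) − w = 16 − w.
f(z) = 1/(16 − w) = (1/(16)) · 1/(1 − w/(16)) = Σ_{n≥0} w^n / (16)^(n+1).
So c_n = 1/(16)^(n+1):
  c_0 = 1/(16)^1 = 1/16.
  c_1 = 1/(16)^2 = 1/256.
  c_2 = 1/(16)^3 = 1/4096.
  c_3 = 1/(16)^4 = 1/65536.
The series is valid for |w/d| < 1, i.e. |z − z₀| < |d|.
Radius of convergence: R = |8 − z₀| = |16| = 16 (distance from z₀ to the singularity z = 8).

c_0 = 1/16, c_1 = 1/256, c_2 = 1/4096, c_3 = 1/65536; R = 16.


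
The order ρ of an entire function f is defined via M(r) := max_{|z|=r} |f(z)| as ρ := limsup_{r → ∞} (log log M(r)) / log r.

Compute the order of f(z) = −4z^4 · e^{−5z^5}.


M(r) = max_{|z|=r} |-4|·|z|^4·|e^{−5z^5}| = 4·r^4 · e^{5r^5} (the factors attain their maxima compatibly on |z|=r). Then log M(r) = log 4 + 4·log r + 5r^5, dominated by the last term, so log log M(r) ~ 5·log r. The polynomial factor -4z^4 contributes only a log r term and does not affect the order. ρ = 5.
Therefore ρ = 5.

Order ρ = 5.


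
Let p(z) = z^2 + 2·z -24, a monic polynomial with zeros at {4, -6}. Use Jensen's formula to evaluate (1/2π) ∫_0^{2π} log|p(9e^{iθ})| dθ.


Zeros: -6, 4; r = 9.
Inside |z| < r: -6, 4. Outside (|z| ≥ r): ∅.
p(0) = -24, so log|p(0)| = log(24) = 3.1781.
Apply Jensen: I(r) = log|p(0)| + Σ_k log(r/|z_k|), summed over zeros inside |z| < r.
  log(r/|z_k|) for z_k = 4: log(9/4) = 0.8109
  log(r/|z_k|) for z_k = -6: log(9/6) = 0.4055
Sum over inside zeros: 1.2164.
I(r) = log|p(0)| + (inside sum) = 3.1781 + 1.2164 = 4.3944.
Closed form (all zeros inside, monic): I(r) = n·log(r) = 2·log(9) = 4.3944. ✓

I(r) ≈ 4.3944.


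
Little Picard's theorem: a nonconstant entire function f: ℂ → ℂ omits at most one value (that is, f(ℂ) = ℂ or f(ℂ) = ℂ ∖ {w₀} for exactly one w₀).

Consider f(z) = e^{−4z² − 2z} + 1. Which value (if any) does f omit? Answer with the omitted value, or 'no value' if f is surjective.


Little Picard bounds the complement of f(ℂ) to at most one point.
The exponent g(z) = −4z² − 2z is a nonconstant polynomial, hence surjective onto ℂ. So e^{g(z)} takes every value in {e^w : w ∈ ℂ} = ℂ ∖ {0}. Adding 1 shifts the range to ℂ ∖ {1}. f omits exactly 1.

Omitted value: 1.


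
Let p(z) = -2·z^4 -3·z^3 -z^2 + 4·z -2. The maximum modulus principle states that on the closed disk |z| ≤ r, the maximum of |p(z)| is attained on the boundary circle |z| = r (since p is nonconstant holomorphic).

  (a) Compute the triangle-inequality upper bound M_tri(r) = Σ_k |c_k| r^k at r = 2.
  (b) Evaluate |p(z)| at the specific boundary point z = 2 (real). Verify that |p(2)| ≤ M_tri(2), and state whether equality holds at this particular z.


Coefficients: c_0 = -2, c_1 = 4, c_2 = -1, c_3 = -3, c_4 = -2. Radius r = 2.
Part (a). Triangle bound: M_tri(r) = Σ_k |c_k| r^k
  = |-2|·2^0 + |4|·2^1 + |-1|·2^2 + |-3|·2^3 + |-2|·2^4
  = 2 + 8 + 4 + 24 + 32 = 70.
This bounds M(r) := max_{|z|=r} |p(z)| from above; equality holds iff all terms c_k z^k can be made to align in phase at a single z on |z|=r.
Part (b). At z = 2 (real, on the circle |z| = r):
  p(2) = (-2)·2^0 + (4)·2^1 + (-1)·2^2 + (-3)·2^3 + (-2)·2^4 = -54.
  |p(2)| = 54.
Check: |p(2)| = 54 ≤ 70 = M_tri(2). ✓ Equality does not hold at z = 2 (the coefficients have mixed signs, so the terms do not all align in phase there).

M_tri(2) = 70; |p(2)| = 54; equality at z=2: no.


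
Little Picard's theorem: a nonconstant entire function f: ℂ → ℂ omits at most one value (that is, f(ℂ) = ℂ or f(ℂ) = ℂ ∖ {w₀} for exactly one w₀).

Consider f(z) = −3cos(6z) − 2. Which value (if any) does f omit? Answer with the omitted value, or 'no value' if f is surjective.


Little Picard bounds the complement of f(ℂ) to at most one point.
cos is entire and surjective onto ℂ: for every w ∈ ℂ, cos(ζ) = w has a solution ζ ∈ ℂ (e.g., via the complex inverse arccos). With ζ = 6z this gives z = ζ/(6). Then -3·cos(6z) takes every value in -3·ℂ = ℂ, and adding -2 is a bijection of ℂ. So f is surjective and omits no value. (Note: only on the real line is cos bounded by [−1, 1].)

Omitted value: no value.


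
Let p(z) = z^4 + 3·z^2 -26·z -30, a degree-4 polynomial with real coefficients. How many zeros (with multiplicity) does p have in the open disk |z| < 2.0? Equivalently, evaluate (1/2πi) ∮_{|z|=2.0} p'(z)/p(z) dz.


The zeros of p are: -1, 3, (-1 + 3i), (-1 - 3i).
Their magnitudes are: 1, 3, 3.162, 3.162.
Zeros with |z| < R = 2.0: -1.
Count = 1.
By the argument principle, (1/2πi) ∮_{|z|=R} p'(z)/p(z) dz equals exactly this count.

Number of zeros inside |z| < 2.0: 1.


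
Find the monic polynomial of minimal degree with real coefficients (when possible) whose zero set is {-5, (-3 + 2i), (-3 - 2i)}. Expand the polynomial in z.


The polynomial is p(z) = ∏_{α ∈ S} (z − α), where S = {-5, (-3 + 2i), (-3 - 2i)}.
Expanding the product yields: p(z) = z^3 + 11·z^2 + 43·z + 65.
Note conjugate pairs combine to real quadratics: (z − (-3+2i))(z − (-3−2i)) = z² + 6z + 13.
The resulting polynomial has degree 3 and real coefficients as required.

p(z) = z^3 + 11·z^2 + 43·z + 65.


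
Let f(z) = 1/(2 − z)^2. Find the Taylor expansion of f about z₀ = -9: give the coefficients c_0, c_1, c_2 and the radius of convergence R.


Let w = z − z₀, so z = z₀ + w.
Then 2 − z = 2 − (z₀ + w) = (2 − z₀) − w = 11 − w.
f(z) = 1/(11 − w)^2 = (1/(11)^2) · (1 − w/(11))^{−2}.
By the binomial series (1−u)^{−2} = Σ_{n≥0} C(n+1, 1) u^n for |u|<1, with u = w/(11):
  c_n = C(n+1, 1) / (11)^(n+2).
  c_0 = 1/(11)^2 = 1/121.
  c_1 = 2/(11)^3 = 2/1331.
  c_2 = 3/(11)^4 = 3/14641.
The series is valid for |w/d| < 1, i.e. |z − z₀| < |d|.
Radius of convergence: R = |2 − z₀| = |11| = 11 (distance from z₀ to the singularity z = 2).

c_0 = 1/121, c_1 = 2/1331, c_2 = 3/14641; R = 11.


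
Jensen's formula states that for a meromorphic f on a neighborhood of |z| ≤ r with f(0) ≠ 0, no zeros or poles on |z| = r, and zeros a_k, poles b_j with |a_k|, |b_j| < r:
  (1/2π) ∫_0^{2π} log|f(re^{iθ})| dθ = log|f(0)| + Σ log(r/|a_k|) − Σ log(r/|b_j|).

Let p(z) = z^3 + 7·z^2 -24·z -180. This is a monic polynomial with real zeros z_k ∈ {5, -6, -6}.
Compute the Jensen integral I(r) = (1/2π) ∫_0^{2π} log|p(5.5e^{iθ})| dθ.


Zeros: -6, -6, 5; r = 5.5.
Inside |z| < r: 5. Outside (|z| ≥ r): -6, -6.
p(0) = -180, so log|p(0)| = log(180) = 5.1930.
Apply Jensen: I(r) = log|p(0)| + Σ_k log(r/|z_k|), summed over zeros inside |z| < r.
  log(r/|z_k|) for z_k = 5: log(5.5/5) = 0.0953
  Outside zeros (-6, -6) contribute nothing to the Jensen sum.
Sum over inside zeros: 0.0953.
I(r) = log|p(0)| + (inside sum) = 5.1930 + 0.0953 = 5.2883.
Note: since some zeros are outside |z| ≤ r, the simplified n·log(r) form does NOT apply — only the inside zeros contribute.

I(r) ≈ 5.2883.


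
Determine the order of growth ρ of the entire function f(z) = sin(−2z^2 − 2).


Write sin(w) = (e^{iw} ± e^{−iw})/(2 or 2i), so |sin(w)| ≤ e^{|w|}. With w = −2z^2 − 2, |w| ≤ 2r^2 + 2 on |z|=r, giving M(r) ≤ e^{2r^2 + 2} and ρ ≤ 2. For the lower bound, choose z on |z|=r with -2z^2 purely imaginary of modulus 2r^2; then |sin(−2z^2 − 2)| grows like e^{2r^2}/2, so ρ ≥ 2. Hence ρ = 2.
Therefore ρ = 2.

Order ρ = 2.


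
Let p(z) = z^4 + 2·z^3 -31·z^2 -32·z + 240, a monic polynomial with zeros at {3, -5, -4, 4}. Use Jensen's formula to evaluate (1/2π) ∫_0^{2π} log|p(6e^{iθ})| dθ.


Zeros: -5, -4, 3, 4; r = 6.
Inside |z| < r: -5, -4, 3, 4. Outside (|z| ≥ r): ∅.
p(0) = 240, so log|p(0)| = log(240) = 5.4806.
Apply Jensen: I(r) = log|p(0)| + Σ_k log(r/|z_k|), summed over zeros inside |z| < r.
  log(r/|z_k|) for z_k = 3: log(6/3) = 0.6931
  log(r/|z_k|) for z_k = -5: log(6/5) = 0.1823
  log(r/|z_k|) for z_k = -4: log(6/4) = 0.4055
  log(r/|z_k|) for z_k = 4: log(6/4) = 0.4055
Sum over inside zeros: 1.6864.
I(r) = log|p(0)| + (inside sum) = 5.4806 + 1.6864 = 7.1670.
Closed form (all zeros inside, monic): I(r) = n·log(r) = 4·log(6) = 7.1670. ✓

I(r) ≈ 7.1670.


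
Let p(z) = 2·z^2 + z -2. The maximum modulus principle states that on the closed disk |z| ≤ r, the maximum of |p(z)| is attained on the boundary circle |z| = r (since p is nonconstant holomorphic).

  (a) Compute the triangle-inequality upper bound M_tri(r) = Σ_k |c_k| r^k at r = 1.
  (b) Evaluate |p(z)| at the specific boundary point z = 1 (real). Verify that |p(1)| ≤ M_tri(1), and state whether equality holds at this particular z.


Coefficients: c_0 = -2, c_1 = 1, c_2 = 2. Radius r = 1.
Part (a). Triangle bound: M_tri(r) = Σ_k |c_k| r^k
  = |-2|·1^0 + |1|·1^1 + |2|·1^2
  = 2 + 1 + 2 = 5.
This bounds M(r) := max_{|z|=r} |p(z)| from above; equality holds iff all terms c_k z^k can be made to align in phase at a single z on |z|=r.
Part (b). At z = 1 (real, on the circle |z| = r):
  p(1) = (-2)·1^0 + (1)·1^1 + (2)·1^2 = 1.
  |p(1)| = 1.
Check: |p(1)| = 1 ≤ 5 = M_tri(1). ✓ Equality does not hold at z = 1 (the coefficients have mixed signs, so the terms do not all align in phase there).

M_tri(1) = 5; |p(1)| = 1; equality at z=1: no.


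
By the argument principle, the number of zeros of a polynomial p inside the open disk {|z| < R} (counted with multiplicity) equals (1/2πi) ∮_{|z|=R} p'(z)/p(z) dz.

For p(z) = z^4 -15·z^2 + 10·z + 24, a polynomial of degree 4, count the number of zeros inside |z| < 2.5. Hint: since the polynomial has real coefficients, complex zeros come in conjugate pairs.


The zeros of p are: 2, 3, -1, -4.
Their magnitudes are: 2, 3, 1, 4.
Zeros with |z| < R = 2.5: 2, -1.
Count = 2.
By the argument principle, (1/2πi) ∮_{|z|=R} p'(z)/p(z) dz equals exactly this count.

Number of zeros inside |z| < 2.5: 2.


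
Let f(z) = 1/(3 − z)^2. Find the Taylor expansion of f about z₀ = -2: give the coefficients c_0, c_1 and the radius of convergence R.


Let w = z − z₀, so z = z₀ + w.
Then 3 − z = 3 − (z₀ + w) = (3 − z₀) − w = 5 − w.
f(z) = 1/(5 − w)^2 = (1/(5)^2) · (1 − w/(5))^{−2}.
By the binomial series (1−u)^{−2} = Σ_{n≥0} C(n+1, 1) u^n for |u|<1, with u = w/(5):
  c_n = C(n+1, 1) / (5)^(n+2).
  c_0 = 1/(5)^2 = 1/25.
  c_1 = 2/(5)^3 = 2/125.
The series is valid for |w/d| < 1, i.e. |z − z₀| < |d|.
Radius of convergence: R = |3 − z₀| = |5| = 5 (distance from z₀ to the singularity z = 3).

c_0 = 1/25, c_1 = 2/125; R = 5.


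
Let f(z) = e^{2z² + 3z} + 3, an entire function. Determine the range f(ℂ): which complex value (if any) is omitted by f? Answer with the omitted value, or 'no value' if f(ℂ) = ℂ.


Little Picard bounds the complement of f(ℂ) to at most one point.
The exponent g(z) = 2z² + 3z is a nonconstant polynomial, hence surjective onto ℂ. So e^{g(z)} takes every value in {e^w : w ∈ ℂ} = ℂ ∖ {0}. Adding 3 shifts the range to ℂ ∖ {3}. f omits exactly 3.

Omitted value: 3.


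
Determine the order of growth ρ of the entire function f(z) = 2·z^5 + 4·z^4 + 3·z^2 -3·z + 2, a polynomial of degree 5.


|f(z)| ≤ Σ|c_k|·r^k = O(r^5) as r → ∞. Polynomial growth is O(e^{r^ε}) for every ε > 0 (since r^5/e^{r^ε} → 0), so ρ ≤ ε for all ε > 0, i.e. ρ = 0. Every nonconstant polynomial has order 0.
Therefore ρ = 0.

Order ρ = 0.


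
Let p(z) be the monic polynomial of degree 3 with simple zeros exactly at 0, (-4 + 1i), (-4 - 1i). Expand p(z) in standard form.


The polynomial is p(z) = ∏_{α ∈ S} (z − α), where S = {0, (-4 + 1i), (-4 - 1i)}.
Expanding the product yields: p(z) = z^3 + 8·z^2 + 17·z.
Note conjugate pairs combine to real quadratics: (z − (-4+1i))(z − (-4−1i)) = z² + 8z + 17.
The resulting polynomial has degree 3 and real coefficients as required.

p(z) = z^3 + 8·z^2 + 17·z.


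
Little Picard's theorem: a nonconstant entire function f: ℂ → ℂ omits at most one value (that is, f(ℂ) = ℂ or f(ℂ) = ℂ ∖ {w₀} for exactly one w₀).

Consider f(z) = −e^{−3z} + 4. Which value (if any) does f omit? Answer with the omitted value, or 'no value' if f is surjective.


Little Picard bounds the complement of f(ℂ) to at most one point.
e^{−3z} is never zero on ℂ, so -1·e^{−3z} takes every value in ℂ ∖ {0}. Adding 4 shifts the range to ℂ ∖ {4}. Thus f omits exactly the value 4.

Omitted value: 4.


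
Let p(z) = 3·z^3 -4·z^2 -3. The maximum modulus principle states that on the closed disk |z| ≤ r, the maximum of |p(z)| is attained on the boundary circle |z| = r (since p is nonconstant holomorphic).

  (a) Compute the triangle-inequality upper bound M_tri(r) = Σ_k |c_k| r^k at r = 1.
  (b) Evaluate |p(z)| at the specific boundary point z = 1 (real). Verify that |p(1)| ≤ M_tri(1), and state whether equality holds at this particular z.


Coefficients: c_0 = -3, c_1 = 0, c_2 = -4, c_3 = 3. Radius r = 1.
Part (a). Triangle bound: M_tri(r) = Σ_k |c_k| r^k
  = |-3|·1^0 + |0|·1^1 + |-4|·1^2 + |3|·1^3
  = 3 + 0 + 4 + 3 = 10.
This bounds M(r) := max_{|z|=r} |p(z)| from above; equality holds iff all terms c_k z^k can be made to align in phase at a single z on |z|=r.
Part (b). At z = 1 (real, on the circle |z| = r):
  p(1) = (-3)·1^0 + (0)·1^1 + (-4)·1^2 + (3)·1^3 = -4.
  |p(1)| = 4.
Check: |p(1)| = 4 ≤ 10 = M_tri(1). ✓ Equality does not hold at z = 1 (the coefficients have mixed signs, so the terms do not all align in phase there).

M_tri(1) = 10; |p(1)| = 4; equality at z=1: no.


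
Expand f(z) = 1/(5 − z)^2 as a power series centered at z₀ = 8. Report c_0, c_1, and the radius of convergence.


Let w = z − z₀, so z = z₀ + w.
Then 5 − z = 5 − (z₀ + w) = (5 − z₀) − w = -3 − w.
f(z) = 1/(-3 − w)^2 = (1/(-3)^2) · (1 − w/(-3))^{−2}.
By the binomial series (1−u)^{−2} = Σ_{n≥0} C(n+1, 1) u^n for |u|<1, with u = w/(-3):
  c_n = C(n+1, 1) / (-3)^(n+2).
  c_0 = 1/(-3)^2 = 1/9.
  c_1 = 2/(-3)^3 = -2/27.
The series is valid for |w/d| < 1, i.e. |z − z₀| < |d|.
Radius of convergence: R = |5 − z₀| = |-3| = 3 (distance from z₀ to the singularity z = 5).

c_0 = 1/9, c_1 = -2/27; R = 3.


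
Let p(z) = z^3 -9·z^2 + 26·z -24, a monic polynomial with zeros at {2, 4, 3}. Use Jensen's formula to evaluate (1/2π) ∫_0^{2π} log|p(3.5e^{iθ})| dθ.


Zeros: 2, 3, 4; r = 3.5.
Inside |z| < r: 2, 3. Outside (|z| ≥ r): 4.
p(0) = -24, so log|p(0)| = log(24) = 3.1781.
Apply Jensen: I(r) = log|p(0)| + Σ_k log(r/|z_k|), summed over zeros inside |z| < r.
  log(r/|z_k|) for z_k = 2: log(3.5/2) = 0.5596
  log(r/|z_k|) for z_k = 3: log(3.5/3) = 0.1542
  Outside zeros (4) contribute nothing to the Jensen sum.
Sum over inside zeros: 0.7138.
I(r) = log|p(0)| + (inside sum) = 3.1781 + 0.7138 = 3.8918.
Note: since some zeros are outside |z| ≤ r, the simplified n·log(r) form does NOT apply — only the inside zeros contribute.

I(r) ≈ 3.8918.


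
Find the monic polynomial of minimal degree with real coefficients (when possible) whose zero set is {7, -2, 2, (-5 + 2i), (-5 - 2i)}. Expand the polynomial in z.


The polynomial is p(z) = ∏_{α ∈ S} (z − α), where S = {7, -2, 2, (-5 + 2i), (-5 - 2i)}.
Expanding the product yields: p(z) = z^5 + 3·z^4 -45·z^3 -215·z^2 + 164·z + 812.
Note conjugate pairs combine to real quadratics: (z − (-5+2i))(z − (-5−2i)) = z² + 10z + 29.
The resulting polynomial has degree 5 and real coefficients as required.

p(z) = z^5 + 3·z^4 -45·z^3 -215·z^2 + 164·z + 812.


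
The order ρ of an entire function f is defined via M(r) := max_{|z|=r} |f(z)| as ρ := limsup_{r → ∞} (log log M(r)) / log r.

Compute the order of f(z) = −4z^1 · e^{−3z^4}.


M(r) = max_{|z|=r} |-4|·|z|^1·|e^{−3z^4}| = 4·r^1 · e^{3r^4} (the factors attain their maxima compatibly on |z|=r). Then log M(r) = log 4 + 1·log r + 3r^4, dominated by the last term, so log log M(r) ~ 4·log r. The polynomial factor -4z^1 contributes only a log r term and does not affect the order. ρ = 4.
Therefore ρ = 4.

Order ρ = 4.


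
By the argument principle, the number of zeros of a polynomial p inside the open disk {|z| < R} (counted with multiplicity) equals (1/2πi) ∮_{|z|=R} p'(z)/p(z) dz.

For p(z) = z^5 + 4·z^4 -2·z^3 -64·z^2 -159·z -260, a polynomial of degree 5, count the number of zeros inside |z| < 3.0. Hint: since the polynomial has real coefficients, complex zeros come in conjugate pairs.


The zeros of p are: (-1 + 2i), (-1 - 2i), (-3 + 2i), (-3 - 2i), 4.
Their magnitudes are: 2.236, 2.236, 3.606, 3.606, 4.
Zeros with |z| < R = 3.0: (-1 + 2i), (-1 - 2i).
Count = 2.
By the argument principle, (1/2πi) ∮_{|z|=R} p'(z)/p(z) dz equals exactly this count.

Number of zeros inside |z| < 3.0: 2.


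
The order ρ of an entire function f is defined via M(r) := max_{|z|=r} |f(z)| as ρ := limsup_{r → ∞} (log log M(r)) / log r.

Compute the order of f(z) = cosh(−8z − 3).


cosh(w) is a linear combination of e^{iw} and e^{−iw} (or e^w, e^{−w} in the hyperbolic case), so |cosh(w)| ≤ e^{|w|}. With w = −8z − 3, |w| ≤ 8|z| + 3 = 8r + 3 on |z| = r, giving M(r) ≤ e^{8r + 3}, so ρ ≤ 1. On a suitable ray (z = it for sin/cos; z = t for sinh/cosh, t real → ∞), |cosh(−8z − 3)| grows like e^{8|t|}/2, so ρ ≥ 1. Hence ρ = 1.
Therefore ρ = 1.

Order ρ = 1.


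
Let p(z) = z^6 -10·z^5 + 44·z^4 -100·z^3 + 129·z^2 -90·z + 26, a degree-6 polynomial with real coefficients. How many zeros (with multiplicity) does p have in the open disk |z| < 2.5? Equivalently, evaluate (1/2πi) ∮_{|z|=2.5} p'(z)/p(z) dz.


The zeros of p are: 1, (3 + 2i), (3 - 2i), (1 + 1i), (1 - 1i), 1.
Their magnitudes are: 1, 3.606, 3.606, 1.414, 1.414, 1.
Zeros with |z| < R = 2.5: 1, (1 + 1i), (1 - 1i), 1.
Count = 4.
By the argument principle, (1/2πi) ∮_{|z|=R} p'(z)/p(z) dz equals exactly this count.

Number of zeros inside |z| < 2.5: 4.


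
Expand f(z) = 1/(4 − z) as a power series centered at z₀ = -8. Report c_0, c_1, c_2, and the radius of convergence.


Let w = z − z₀, so z = z₀ + w.
Then 4 − z = 4 − (z₀ + w) = (4 − z₀) − w = 12 − w.
f(z) = 1/(12 − w) = (1/(12)) · 1/(1 − w/(12)) = Σ_{n≥0} w^n / (12)^(n+1).
So c_n = 1/(12)^(n+1):
  c_0 = 1/(12)^1 = 1/12.
  c_1 = 1/(12)^2 = 1/144.
  c_2 = 1/(12)^3 = 1/1728.
The series is valid for |w/d| < 1, i.e. |z − z₀| < |d|.
Radius of convergence: R = |4 − z₀| = |12| = 12 (distance from z₀ to the singularity z = 4).

c_0 = 1/12, c_1 = 1/144, c_2 = 1/1728; R = 12.


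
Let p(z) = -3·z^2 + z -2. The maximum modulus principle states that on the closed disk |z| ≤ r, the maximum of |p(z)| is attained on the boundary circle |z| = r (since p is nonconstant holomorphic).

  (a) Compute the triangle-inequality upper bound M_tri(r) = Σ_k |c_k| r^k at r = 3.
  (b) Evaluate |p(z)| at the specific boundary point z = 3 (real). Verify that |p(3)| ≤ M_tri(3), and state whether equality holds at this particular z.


Coefficients: c_0 = -2, c_1 = 1, c_2 = -3. Radius r = 3.
Part (a). Triangle bound: M_tri(r) = Σ_k |c_k| r^k
  = |-2|·3^0 + |1|·3^1 + |-3|·3^2
  = 2 + 3 + 27 = 32.
This bounds M(r) := max_{|z|=r} |p(z)| from above; equality holds iff all terms c_k z^k can be made to align in phase at a single z on |z|=r.
Part (b). At z = 3 (real, on the circle |z| = r):
  p(3) = (-2)·3^0 + (1)·3^1 + (-3)·3^2 = -26.
  |p(3)| = 26.
Check: |p(3)| = 26 ≤ 32 = M_tri(3). ✓ Equality does not hold at z = 3 (the coefficients have mixed signs, so the terms do not all align in phase there).

M_tri(3) = 32; |p(3)| = 26; equality at z=3: no.


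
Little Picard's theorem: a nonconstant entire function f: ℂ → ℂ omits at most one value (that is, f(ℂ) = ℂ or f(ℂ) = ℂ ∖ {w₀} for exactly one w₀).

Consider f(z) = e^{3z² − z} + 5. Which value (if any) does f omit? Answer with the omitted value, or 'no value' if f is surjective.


Little Picard bounds the complement of f(ℂ) to at most one point.
The exponent g(z) = 3z² − z is a nonconstant polynomial, hence surjective onto ℂ. So e^{g(z)} takes every value in {e^w : w ∈ ℂ} = ℂ ∖ {0}. Adding 5 shifts the range to ℂ ∖ {5}. f omits exactly 5.

Omitted value: 5.


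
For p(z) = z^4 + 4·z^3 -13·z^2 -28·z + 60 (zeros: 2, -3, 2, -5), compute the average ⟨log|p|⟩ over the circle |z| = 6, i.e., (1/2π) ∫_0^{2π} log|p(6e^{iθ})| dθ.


Zeros: -5, -3, 2, 2; r = 6.
Inside |z| < r: -5, -3, 2, 2. Outside (|z| ≥ r): ∅.
p(0) = 60, so log|p(0)| = log(60) = 4.0943.
Apply Jensen: I(r) = log|p(0)| + Σ_k log(r/|z_k|), summed over zeros inside |z| < r.
  log(r/|z_k|) for z_k = 2: log(6/2) = 1.0986
  log(r/|z_k|) for z_k = -3: log(6/3) = 0.6931
  log(r/|z_k|) for z_k = 2: log(6/2) = 1.0986
  log(r/|z_k|) for z_k = -5: log(6/5) = 0.1823
Sum over inside zeros: 3.0727.
I(r) = log|p(0)| + (inside sum) = 4.0943 + 3.0727 = 7.1670.
Closed form (all zeros inside, monic): I(r) = n·log(r) = 4·log(6) = 7.1670. ✓

I(r) ≈ 7.1670.


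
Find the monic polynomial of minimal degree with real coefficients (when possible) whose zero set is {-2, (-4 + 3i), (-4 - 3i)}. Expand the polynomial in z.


The polynomial is p(z) = ∏_{α ∈ S} (z − α), where S = {-2, (-4 + 3i), (-4 - 3i)}.
Expanding the product yields: p(z) = z^3 + 10·z^2 + 41·z + 50.
Note conjugate pairs combine to real quadratics: (z − (-4+3i))(z − (-4−3i)) = z² + 8z + 25.
The resulting polynomial has degree 3 and real coefficients as required.

p(z) = z^3 + 10·z^2 + 41·z + 50.


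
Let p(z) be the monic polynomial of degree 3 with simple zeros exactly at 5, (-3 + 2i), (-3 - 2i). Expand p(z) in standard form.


The polynomial is p(z) = ∏_{α ∈ S} (z − α), where S = {5, (-3 + 2i), (-3 - 2i)}.
Expanding the product yields: p(z) = z^3 + z^2 -17·z -65.
Note conjugate pairs combine to real quadratics: (z − (-3+2i))(z − (-3−2i)) = z² + 6z + 13.
The resulting polynomial has degree 3 and real coefficients as required.

p(z) = z^3 + z^2 -17·z -65.


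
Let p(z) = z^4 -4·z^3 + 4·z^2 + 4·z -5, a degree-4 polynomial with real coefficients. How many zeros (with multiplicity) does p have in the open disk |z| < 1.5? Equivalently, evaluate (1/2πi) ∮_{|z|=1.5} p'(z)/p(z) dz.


The zeros of p are: (2 + 1i), (2 - 1i), 1, -1.
Their magnitudes are: 2.236, 2.236, 1, 1.
Zeros with |z| < R = 1.5: 1, -1.
Count = 2.
By the argument principle, (1/2πi) ∮_{|z|=R} p'(z)/p(z) dz equals exactly this count.

Number of zeros inside |z| < 1.5: 2.


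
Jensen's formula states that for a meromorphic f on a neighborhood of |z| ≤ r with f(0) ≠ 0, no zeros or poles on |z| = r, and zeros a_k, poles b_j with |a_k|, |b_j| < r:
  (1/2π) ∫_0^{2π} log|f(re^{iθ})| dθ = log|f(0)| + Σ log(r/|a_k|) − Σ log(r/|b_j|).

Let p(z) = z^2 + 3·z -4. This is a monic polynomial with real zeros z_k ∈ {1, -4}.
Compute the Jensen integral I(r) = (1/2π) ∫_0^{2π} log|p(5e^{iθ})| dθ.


Zeros: -4, 1; r = 5.
Inside |z| < r: -4, 1. Outside (|z| ≥ r): ∅.
p(0) = -4, so log|p(0)| = log(4) = 1.3863.
Apply Jensen: I(r) = log|p(0)| + Σ_k log(r/|z_k|), summed over zeros inside |z| < r.
  log(r/|z_k|) for z_k = 1: log(5/1) = 1.6094
  log(r/|z_k|) for z_k = -4: log(5/4) = 0.2231
Sum over inside zeros: 1.8326.
I(r) = log|p(0)| + (inside sum) = 1.3863 + 1.8326 = 3.2189.
Closed form (all zeros inside, monic): I(r) = n·log(r) = 2·log(5) = 3.2189. ✓

I(r) ≈ 3.2189.


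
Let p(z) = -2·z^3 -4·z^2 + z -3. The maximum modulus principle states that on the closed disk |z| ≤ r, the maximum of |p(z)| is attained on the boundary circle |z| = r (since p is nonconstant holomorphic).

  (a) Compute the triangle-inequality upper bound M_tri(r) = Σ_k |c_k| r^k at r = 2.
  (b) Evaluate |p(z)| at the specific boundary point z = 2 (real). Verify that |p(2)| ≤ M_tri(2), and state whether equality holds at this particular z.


Coefficients: c_0 = -3, c_1 = 1, c_2 = -4, c_3 = -2. Radius r = 2.
Part (a). Triangle bound: M_tri(r) = Σ_k |c_k| r^k
  = |-3|·2^0 + |1|·2^1 + |-4|·2^2 + |-2|·2^3
  = 3 + 2 + 16 + 16 = 37.
This bounds M(r) := max_{|z|=r} |p(z)| from above; equality holds iff all terms c_k z^k can be made to align in phase at a single z on |z|=r.
Part (b). At z = 2 (real, on the circle |z| = r):
  p(2) = (-3)·2^0 + (1)·2^1 + (-4)·2^2 + (-2)·2^3 = -33.
  |p(2)| = 33.
Check: |p(2)| = 33 ≤ 37 = M_tri(2). ✓ Equality does not hold at z = 2 (the coefficients have mixed signs, so the terms do not all align in phase there).

M_tri(2) = 37; |p(2)| = 33; equality at z=2: no.


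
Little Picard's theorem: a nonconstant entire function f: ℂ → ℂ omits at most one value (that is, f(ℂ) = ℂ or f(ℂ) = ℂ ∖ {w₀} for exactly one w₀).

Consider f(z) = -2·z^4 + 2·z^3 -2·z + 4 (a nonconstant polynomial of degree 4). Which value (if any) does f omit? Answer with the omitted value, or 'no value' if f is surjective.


Little Picard bounds the complement of f(ℂ) to at most one point.
For every w ∈ ℂ, the equation p(z) − w = 0 is a nonconstant polynomial in z and hence has at least one root by the fundamental theorem of algebra. So p is surjective onto ℂ, omitting no value.

Omitted value: no value.


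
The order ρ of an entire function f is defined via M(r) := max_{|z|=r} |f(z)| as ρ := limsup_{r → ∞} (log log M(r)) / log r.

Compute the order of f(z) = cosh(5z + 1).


cosh(w) is a linear combination of e^{iw} and e^{−iw} (or e^w, e^{−w} in the hyperbolic case), so |cosh(w)| ≤ e^{|w|}. With w = 5z + 1, |w| ≤ 5|z| + 1 = 5r + 1 on |z| = r, giving M(r) ≤ e^{5r + 1}, so ρ ≤ 1. On a suitable ray (z = it for sin/cos; z = t for sinh/cosh, t real → ∞), |cosh(5z + 1)| grows like e^{5|t|}/2, so ρ ≥ 1. Hence ρ = 1.
Therefore ρ = 1.

Order ρ = 1.


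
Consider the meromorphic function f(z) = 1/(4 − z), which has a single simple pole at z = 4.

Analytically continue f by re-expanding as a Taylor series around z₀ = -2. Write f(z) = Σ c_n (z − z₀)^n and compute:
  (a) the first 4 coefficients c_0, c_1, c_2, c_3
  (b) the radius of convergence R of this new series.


Let w = z − z₀, so z = z₀ + w.
Then 4 − z = 4 − (z₀ + w) = (4 − z₀) − w = 6 − w.
f(z) = 1/(6 − w) = (1/(6)) · 1/(1 − w/(6)) = Σ_{n≥0} w^n / (6)^(n+1).
So c_n = 1/(6)^(n+1):
  c_0 = 1/(6)^1 = 1/6.
  c_1 = 1/(6)^2 = 1/36.
  c_2 = 1/(6)^3 = 1/216.
  c_3 = 1/(6)^4 = 1/1296.
The series is valid for |w/d| < 1, i.e. |z − z₀| < |d|.
Radius of convergence: R = |4 − z₀| = |6| = 6 (distance from z₀ to the singularity z = 4).

c_0 = 1/6, c_1 = 1/36, c_2 = 1/216, c_3 = 1/1296; R = 6.


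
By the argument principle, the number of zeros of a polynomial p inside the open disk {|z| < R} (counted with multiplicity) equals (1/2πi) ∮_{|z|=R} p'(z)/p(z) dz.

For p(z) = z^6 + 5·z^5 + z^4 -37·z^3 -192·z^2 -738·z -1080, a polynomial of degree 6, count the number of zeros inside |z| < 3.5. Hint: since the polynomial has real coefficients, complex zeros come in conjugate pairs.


The zeros of p are: 4, -3, (-3 + 1i), (-3 - 1i), (0 + 3i), (0 - 3i).
Their magnitudes are: 4, 3, 3.162, 3.162, 3, 3.
Zeros with |z| < R = 3.5: -3, (-3 + 1i), (-3 - 1i), (0 + 3i), (0 - 3i).
Count = 5.
By the argument principle, (1/2πi) ∮_{|z|=R} p'(z)/p(z) dz equals exactly this count.

Number of zeros inside |z| < 3.5: 5.


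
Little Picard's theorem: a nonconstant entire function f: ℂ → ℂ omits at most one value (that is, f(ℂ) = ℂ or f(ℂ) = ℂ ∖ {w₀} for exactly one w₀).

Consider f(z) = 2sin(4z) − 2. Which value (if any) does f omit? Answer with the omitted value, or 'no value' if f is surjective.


Little Picard bounds the complement of f(ℂ) to at most one point.
sin is entire and surjective onto ℂ: for every w ∈ ℂ, sin(ζ) = w has a solution ζ ∈ ℂ (e.g., via the complex inverse arcsin). With ζ = 4z this gives z = ζ/(4). Then 2·sin(4z) takes every value in 2·ℂ = ℂ, and adding -2 is a bijection of ℂ. So f is surjective and omits no value. (Note: only on the real line is sin bounded by [−1, 1].)

Omitted value: no value.


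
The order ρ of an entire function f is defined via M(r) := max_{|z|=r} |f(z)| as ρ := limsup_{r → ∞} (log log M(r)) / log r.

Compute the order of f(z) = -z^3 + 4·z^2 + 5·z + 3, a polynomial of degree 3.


|f(z)| ≤ Σ|c_k|·r^k = O(r^3) as r → ∞. Polynomial growth is O(e^{r^ε}) for every ε > 0 (since r^3/e^{r^ε} → 0), so ρ ≤ ε for all ε > 0, i.e. ρ = 0. Every nonconstant polynomial has order 0.
Therefore ρ = 0.

Order ρ = 0.


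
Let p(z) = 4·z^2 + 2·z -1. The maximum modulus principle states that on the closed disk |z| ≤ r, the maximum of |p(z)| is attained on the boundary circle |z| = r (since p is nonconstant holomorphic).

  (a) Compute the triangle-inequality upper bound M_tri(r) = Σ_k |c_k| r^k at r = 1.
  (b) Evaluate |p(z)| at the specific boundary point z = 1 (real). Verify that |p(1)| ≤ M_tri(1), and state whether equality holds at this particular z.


Coefficients: c_0 = -1, c_1 = 2, c_2 = 4. Radius r = 1.
Part (a). Triangle bound: M_tri(r) = Σ_k |c_k| r^k
  = |-1|·1^0 + |2|·1^1 + |4|·1^2
  = 1 + 2 + 4 = 7.
This bounds M(r) := max_{|z|=r} |p(z)| from above; equality holds iff all terms c_k z^k can be made to align in phase at a single z on |z|=r.
Part (b). At z = 1 (real, on the circle |z| = r):
  p(1) = (-1)·1^0 + (2)·1^1 + (4)·1^2 = 5.
  |p(1)| = 5.
Check: |p(1)| = 5 ≤ 7 = M_tri(1). ✓ Equality does not hold at z = 1 (the coefficients have mixed signs, so the terms do not all align in phase there).

M_tri(1) = 7; |p(1)| = 5; equality at z=1: no.


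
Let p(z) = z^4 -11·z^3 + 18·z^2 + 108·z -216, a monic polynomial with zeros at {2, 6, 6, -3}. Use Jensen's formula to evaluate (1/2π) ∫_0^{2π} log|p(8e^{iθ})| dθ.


Zeros: -3, 2, 6, 6; r = 8.
Inside |z| < r: -3, 2, 6, 6. Outside (|z| ≥ r): ∅.
p(0) = -216, so log|p(0)| = log(216) = 5.3753.
Apply Jensen: I(r) = log|p(0)| + Σ_k log(r/|z_k|), summed over zeros inside |z| < r.
  log(r/|z_k|) for z_k = 2: log(8/2) = 1.3863
  log(r/|z_k|) for z_k = 6: log(8/6) = 0.2877
  log(r/|z_k|) for z_k = 6: log(8/6) = 0.2877
  log(r/|z_k|) for z_k = -3: log(8/3) = 0.9808
Sum over inside zeros: 2.9425.
I(r) = log|p(0)| + (inside sum) = 5.3753 + 2.9425 = 8.3178.
Closed form (all zeros inside, monic): I(r) = n·log(r) = 4·log(8) = 8.3178. ✓

I(r) ≈ 8.3178.


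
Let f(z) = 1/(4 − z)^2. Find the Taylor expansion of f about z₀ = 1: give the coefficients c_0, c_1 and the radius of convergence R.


Let w = z − z₀, so z = z₀ + w.
Then 4 − z = 4 − (z₀ + w) = (4 − z₀) − w = 3 − w.
f(z) = 1/(3 − w)^2 = (1/(3)^2) · (1 − w/(3))^{−2}.
By the binomial series (1−u)^{−2} = Σ_{n≥0} C(n+1, 1) u^n for |u|<1, with u = w/(3):
  c_n = C(n+1, 1) / (3)^(n+2).
  c_0 = 1/(3)^2 = 1/9.
  c_1 = 2/(3)^3 = 2/27.
The series is valid for |w/d| < 1, i.e. |z − z₀| < |d|.
Radius of convergence: R = |4 − z₀| = |3| = 3 (distance from z₀ to the singularity z = 4).

c_0 = 1/9, c_1 = 2/27; R = 3.


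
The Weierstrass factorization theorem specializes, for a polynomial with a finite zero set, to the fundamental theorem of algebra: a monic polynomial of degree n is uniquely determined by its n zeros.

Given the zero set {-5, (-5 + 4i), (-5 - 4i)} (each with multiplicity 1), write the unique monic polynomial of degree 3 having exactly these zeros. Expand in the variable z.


The polynomial is p(z) = ∏_{α ∈ S} (z − α), where S = {-5, (-5 + 4i), (-5 - 4i)}.
Expanding the product yields: p(z) = z^3 + 15·z^2 + 91·z + 205.
Note conjugate pairs combine to real quadratics: (z − (-5+4i))(z − (-5−4i)) = z² + 10z + 41.
The resulting polynomial has degree 3 and real coefficients as required.

p(z) = z^3 + 15·z^2 + 91·z + 205.


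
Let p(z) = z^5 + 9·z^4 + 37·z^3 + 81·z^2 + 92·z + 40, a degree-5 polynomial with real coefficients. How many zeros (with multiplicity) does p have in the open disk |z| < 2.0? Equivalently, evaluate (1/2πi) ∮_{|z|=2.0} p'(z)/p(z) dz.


The zeros of p are: (-2 + 2i), (-2 - 2i), -1, (-2 + 1i), (-2 - 1i).
Their magnitudes are: 2.828, 2.828, 1, 2.236, 2.236.
Zeros with |z| < R = 2.0: -1.
Count = 1.
By the argument principle, (1/2πi) ∮_{|z|=R} p'(z)/p(z) dz equals exactly this count.

Number of zeros inside |z| < 2.0: 1.


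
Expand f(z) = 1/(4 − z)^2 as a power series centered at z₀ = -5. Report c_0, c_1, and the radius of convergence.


Let w = z − z₀, so z = z₀ + w.
Then 4 − z = 4 − (z₀ + w) = (4 − z₀) − w = 9 − w.
f(z) = 1/(9 − w)^2 = (1/(9)^2) · (1 − w/(9))^{−2}.
By the binomial series (1−u)^{−2} = Σ_{n≥0} C(n+1, 1) u^n for |u|<1, with u = w/(9):
  c_n = C(n+1, 1) / (9)^(n+2).
  c_0 = 1/(9)^2 = 1/81.
  c_1 = 2/(9)^3 = 2/729.
The series is valid for |w/d| < 1, i.e. |z − z₀| < |d|.
Radius of convergence: R = |4 − z₀| = |9| = 9 (distance from z₀ to the singularity z = 4).

c_0 = 1/81, c_1 = 2/729; R = 9.


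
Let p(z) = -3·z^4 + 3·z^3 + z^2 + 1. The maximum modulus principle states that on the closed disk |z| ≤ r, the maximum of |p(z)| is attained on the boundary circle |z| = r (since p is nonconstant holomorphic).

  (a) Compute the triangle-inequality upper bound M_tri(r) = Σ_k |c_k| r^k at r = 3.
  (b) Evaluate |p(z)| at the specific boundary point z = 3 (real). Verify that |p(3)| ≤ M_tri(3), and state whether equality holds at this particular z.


Coefficients: c_0 = 1, c_1 = 0, c_2 = 1, c_3 = 3, c_4 = -3. Radius r = 3.
Part (a). Triangle bound: M_tri(r) = Σ_k |c_k| r^k
  = |1|·3^0 + |0|·3^1 + |1|·3^2 + |3|·3^3 + |-3|·3^4
  = 1 + 0 + 9 + 81 + 243 = 334.
This bounds M(r) := max_{|z|=r} |p(z)| from above; equality holds iff all terms c_k z^k can be made to align in phase at a single z on |z|=r.
Part (b). At z = 3 (real, on the circle |z| = r):
  p(3) = (1)·3^0 + (0)·3^1 + (1)·3^2 + (3)·3^3 + (-3)·3^4 = -152.
  |p(3)| = 152.
Check: |p(3)| = 152 ≤ 334 = M_tri(3). ✓ Equality does not hold at z = 3 (the coefficients have mixed signs, so the terms do not all align in phase there).

M_tri(3) = 334; |p(3)| = 152; equality at z=3: no.


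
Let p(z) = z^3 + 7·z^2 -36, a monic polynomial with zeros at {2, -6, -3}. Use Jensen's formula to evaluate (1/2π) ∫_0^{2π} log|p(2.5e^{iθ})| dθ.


Zeros: -6, -3, 2; r = 2.5.
Inside |z| < r: 2. Outside (|z| ≥ r): -6, -3.
p(0) = -36, so log|p(0)| = log(36) = 3.5835.
Apply Jensen: I(r) = log|p(0)| + Σ_k log(r/|z_k|), summed over zeros inside |z| < r.
  log(r/|z_k|) for z_k = 2: log(2.5/2) = 0.2231
  Outside zeros (-6, -3) contribute nothing to the Jensen sum.
Sum over inside zeros: 0.2231.
I(r) = log|p(0)| + (inside sum) = 3.5835 + 0.2231 = 3.8067.
Note: since some zeros are outside |z| ≤ r, the simplified n·log(r) form does NOT apply — only the inside zeros contribute.

I(r) ≈ 3.8067.


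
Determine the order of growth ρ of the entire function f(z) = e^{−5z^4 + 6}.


|e^{−5z^4 + 6}| = e^{Re(-5·z^4) + 6} ≤ e^{5|z|^4 + 6} = e^{5r^4 + 6} on |z| = r, so ρ ≤ 4. Choosing z on |z|=r so that -5·z^4 is real positive (always possible by picking arg z appropriately) gives |f(z)| = e^{5r^4 + 6}, matching the bound. The additive constant 6 does not affect log log M(r) ~ 4·log r. Hence ρ = 4.
Therefore ρ = 4.

Order ρ = 4.


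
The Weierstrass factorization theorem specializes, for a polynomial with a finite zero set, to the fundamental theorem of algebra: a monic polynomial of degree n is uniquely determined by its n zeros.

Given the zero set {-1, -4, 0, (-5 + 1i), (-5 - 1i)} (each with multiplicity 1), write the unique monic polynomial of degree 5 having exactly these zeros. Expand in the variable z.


The polynomial is p(z) = ∏_{α ∈ S} (z − α), where S = {-1, -4, 0, (-5 + 1i), (-5 - 1i)}.
Expanding the product yields: p(z) = z^5 + 15·z^4 + 80·z^3 + 170·z^2 + 104·z.
Note conjugate pairs combine to real quadratics: (z − (-5+1i))(z − (-5−1i)) = z² + 10z + 26.
The resulting polynomial has degree 5 and real coefficients as required.

p(z) = z^5 + 15·z^4 + 80·z^3 + 170·z^2 + 104·z.


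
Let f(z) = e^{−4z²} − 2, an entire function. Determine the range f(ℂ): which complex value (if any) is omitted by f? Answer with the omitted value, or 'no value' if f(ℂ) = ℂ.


Little Picard bounds the complement of f(ℂ) to at most one point.
The exponent g(z) = −4z² is a nonconstant polynomial, hence surjective onto ℂ. So e^{g(z)} takes every value in {e^w : w ∈ ℂ} = ℂ ∖ {0}. Adding -2 shifts the range to ℂ ∖ {-2}. f omits exactly -2.

Omitted value: -2.


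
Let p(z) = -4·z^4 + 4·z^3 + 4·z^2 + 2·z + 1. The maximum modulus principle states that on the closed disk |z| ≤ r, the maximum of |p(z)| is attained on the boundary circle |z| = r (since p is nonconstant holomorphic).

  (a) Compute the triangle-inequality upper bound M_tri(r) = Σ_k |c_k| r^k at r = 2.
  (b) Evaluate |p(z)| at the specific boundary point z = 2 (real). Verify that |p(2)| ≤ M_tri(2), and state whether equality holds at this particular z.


Coefficients: c_0 = 1, c_1 = 2, c_2 = 4, c_3 = 4, c_4 = -4. Radius r = 2.
Part (a). Triangle bound: M_tri(r) = Σ_k |c_k| r^k
  = |1|·2^0 + |2|·2^1 + |4|·2^2 + |4|·2^3 + |-4|·2^4
  = 1 + 4 + 16 + 32 + 64 = 117.
This bounds M(r) := max_{|z|=r} |p(z)| from above; equality holds iff all terms c_k z^k can be made to align in phase at a single z on |z|=r.
Part (b). At z = 2 (real, on the circle |z| = r):
  p(2) = (1)·2^0 + (2)·2^1 + (4)·2^2 + (4)·2^3 + (-4)·2^4 = -11.
  |p(2)| = 11.
Check: |p(2)| = 11 ≤ 117 = M_tri(2). ✓ Equality does not hold at z = 2 (the coefficients have mixed signs, so the terms do not all align in phase there).

M_tri(2) = 117; |p(2)| = 11; equality at z=2: no.


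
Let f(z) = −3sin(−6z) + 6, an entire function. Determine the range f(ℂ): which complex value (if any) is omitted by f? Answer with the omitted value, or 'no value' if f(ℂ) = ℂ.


Little Picard bounds the complement of f(ℂ) to at most one point.
sin is entire and surjective onto ℂ: for every w ∈ ℂ, sin(ζ) = w has a solution ζ ∈ ℂ (e.g., via the complex inverse arcsin). With ζ = −6z this gives z = ζ/(-6). Then -3·sin(−6z) takes every value in -3·ℂ = ℂ, and adding 6 is a bijection of ℂ. So f is surjective and omits no value. (Note: only on the real line is sin bounded by [−1, 1].)

Omitted value: no value.


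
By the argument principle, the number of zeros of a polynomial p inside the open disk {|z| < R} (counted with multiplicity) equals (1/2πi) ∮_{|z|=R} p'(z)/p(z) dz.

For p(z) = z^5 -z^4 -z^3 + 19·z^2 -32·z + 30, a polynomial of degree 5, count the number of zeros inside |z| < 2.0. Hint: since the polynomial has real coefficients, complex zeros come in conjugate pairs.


The zeros of p are: (1 + 2i), (1 - 2i), (1 + 1i), (1 - 1i), -3.
Their magnitudes are: 2.236, 2.236, 1.414, 1.414, 3.
Zeros with |z| < R = 2.0: (1 + 1i), (1 - 1i).
Count = 2.
By the argument principle, (1/2πi) ∮_{|z|=R} p'(z)/p(z) dz equals exactly this count.

Number of zeros inside |z| < 2.0: 2.


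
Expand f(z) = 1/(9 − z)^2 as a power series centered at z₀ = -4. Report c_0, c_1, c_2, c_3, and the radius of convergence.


Let w = z − z₀, so z = z₀ + w.
Then 9 − z = 9 − (z₀ + w) = (9 − z₀) − w = 13 − w.
f(z) = 1/(13 − w)^2 = (1/(13)^2) · (1 − w/(13))^{−2}.
By the binomial series (1−u)^{−2} = Σ_{n≥0} C(n+1, 1) u^n for |u|<1, with u = w/(13):
  c_n = C(n+1, 1) / (13)^(n+2).
  c_0 = 1/(13)^2 = 1/169.
  c_1 = 2/(13)^3 = 2/2197.
  c_2 = 3/(13)^4 = 3/28561.
  c_3 = 4/(13)^5 = 4/371293.
The series is valid for |w/d| < 1, i.e. |z − z₀| < |d|.
Radius of convergence: R = |9 − z₀| = |13| = 13 (distance from z₀ to the singularity z = 9).

c_0 = 1/169, c_1 = 2/2197, c_2 = 3/28561, c_3 = 4/371293; R = 13.


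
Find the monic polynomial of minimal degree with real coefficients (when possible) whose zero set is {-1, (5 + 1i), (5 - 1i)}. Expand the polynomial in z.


The polynomial is p(z) = ∏_{α ∈ S} (z − α), where S = {-1, (5 + 1i), (5 - 1i)}.
Expanding the product yields: p(z) = z^3 -9·z^2 + 16·z + 26.
Note conjugate pairs combine to real quadratics: (z − (5+1i))(z − (5−1i)) = z² − 10z + 26.
The resulting polynomial has degree 3 and real coefficients as required.

p(z) = z^3 -9·z^2 + 16·z + 26.
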